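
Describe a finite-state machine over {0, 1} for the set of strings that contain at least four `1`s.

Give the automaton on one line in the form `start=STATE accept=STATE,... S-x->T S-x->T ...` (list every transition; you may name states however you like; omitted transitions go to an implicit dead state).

Only the number of `1`s matters, and only up to 5. Make a chain q0 → q1 → q2 → q3 → q4 → q5 advanced by each `1` (with q5 absorbing); every other symbol self-loops. The accepting set is {q4, q5}.
A 6-state machine:
        0   1  
>  q0   q0  q1 
   q1   q1  q2 
   q2   q2  q3 
   q3   q3  q4 
 * q4   q4  q5 
 * q5   q5  q5 
(> = start, * = accepting)

start=q0 accept=q4,q5 q0-0->q0 q0-1->q1 q1-0->q1 q1-1->q2 q2-0->q2 q2-1->q3 q3-0->q3 q3-1->q4 q4-0->q4 q4-1->q5 q5-0->q5 q5-1->q5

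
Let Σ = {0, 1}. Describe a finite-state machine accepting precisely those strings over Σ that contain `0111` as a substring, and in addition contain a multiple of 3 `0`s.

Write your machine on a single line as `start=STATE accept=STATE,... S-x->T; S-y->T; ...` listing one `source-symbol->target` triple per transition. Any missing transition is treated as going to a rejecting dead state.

start=A; accept=M; A-0->B; A-1->A; B-0->C; B-1->D; C-0->E; C-1->F; D-0->C; D-1->G; E-0->B; E-1->H; F-0->E; F-1->I; G-0->C; G-1->J; H-0->B; H-1->K; I-0->E; I-1->L; J-0->L; J-1->J; K-0->B; K-1->M; L-0->M; L-1->L; M-0->J; M-1->M

Handle the two conditions separately and then intersect. The first has 5 states tracking whether and how much of `0111` has been seen; the second has 3 states tracking the count of `0`s modulo 3. A product state is a pair (one from each), accepting exactly when both do.
       0  1 
>  A   B  A 
   B   C  D 
   C   E  F 
   D   C  G 
   E   B  H 
   F   E  I 
   G   C  J 
   H   B  K 
   I   E  L 
   J   L  J 
   K   B  M 
   L   M  L 
 * M   J  M 
(> = start, * = accepting)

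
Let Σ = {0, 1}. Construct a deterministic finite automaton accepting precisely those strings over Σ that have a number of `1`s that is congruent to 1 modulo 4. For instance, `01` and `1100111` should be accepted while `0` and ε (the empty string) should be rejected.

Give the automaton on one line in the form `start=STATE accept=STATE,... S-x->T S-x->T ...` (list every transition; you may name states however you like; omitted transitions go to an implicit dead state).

Keep the running count of `1`s modulo 4: each `1` advances along the cycle S0 → S1 → S2 → S3 → S0 while other symbols loop. Accept at S1.
With 4 states:
        0   1  
>  S0   S0  S1 
 * S1   S1  S2 
   S2   S2  S3 
   S3   S3  S0 
(> = start, * = accepting)

start=S0 accept=S1 S0-0->S0 S0-1->S1 S1-0->S1 S1-1->S2 S2-0->S2 S2-1->S3 S3-0->S3 S3-1->S0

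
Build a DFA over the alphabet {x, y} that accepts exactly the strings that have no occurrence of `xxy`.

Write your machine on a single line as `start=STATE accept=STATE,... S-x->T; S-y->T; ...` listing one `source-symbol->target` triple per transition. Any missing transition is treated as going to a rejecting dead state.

This is the complement of 'contains `xxy`'. Use the same substring-matching states — S0 through S3 holding how much of `xxy` has just been matched — but flip the accepting set: everything except the trap S3 accepts.
        x   y  
>* S0   S1  S0 
 * S1   S2  S0 
 * S2   S2  S3 
   S3   S3  S3 
(> = start, * = accepting)

start=S0; accept=S0,S1,S2; S0-x->S1; S0-y->S0; S1-x->S2; S1-y->S0; S2-x->S2; S2-y->S3; S3-x->S3; S3-y->S3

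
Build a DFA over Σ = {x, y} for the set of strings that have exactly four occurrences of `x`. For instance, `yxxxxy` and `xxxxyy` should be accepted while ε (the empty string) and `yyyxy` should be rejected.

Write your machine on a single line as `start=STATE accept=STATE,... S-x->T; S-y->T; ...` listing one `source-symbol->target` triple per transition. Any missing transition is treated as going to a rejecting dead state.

start=q0; accept=q4; q0-x->q1; q0-y->q0; q1-x->q2; q1-y->q1; q2-x->q3; q2-y->q2; q3-x->q4; q3-y->q3; q4-x->q5; q4-y->q4; q5-x->q5; q5-y->q5

Only the number of `x`s matters, and only up to 5. Make a chain q0 → q1 → q2 → q3 → q4 → q5 advanced by each `x` (with q5 absorbing); every other symbol self-loops. The accepting set is {q4}.
With 6 states:
        x   y  
>  q0   q1  q0 
   q1   q2  q1 
   q2   q3  q2 
   q3   q4  q3 
 * q4   q5  q4 
   q5   q5  q5 
(> = start, * = accepting)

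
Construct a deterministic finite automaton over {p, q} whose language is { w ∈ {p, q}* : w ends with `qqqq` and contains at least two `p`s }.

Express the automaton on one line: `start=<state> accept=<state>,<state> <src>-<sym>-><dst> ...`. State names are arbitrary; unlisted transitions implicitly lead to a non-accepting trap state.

Handle the two conditions separately and then intersect. One (5 states) tracks how much of the suffix `qqqq` has currently been matched; the other (4 states) tracks the count of `p`s, saturating at 3. Each combined state is a pair, one component from each; accept when both components accept.
With 20 states:
          p    q  
>  S0     S1   S2 
   S1     S3   S4 
   S2     S1   S5 
   S3     S6   S7 
   S4     S3   S8 
   S5     S1   S9 
   S6     S6  S10 
   S7     S6  S11 
   S8     S3  S12 
   S9     S1  S13 
   S10    S6  S14 
   S11    S6  S15 
   S12    S3  S16 
   S13    S1  S13 
   S14    S6  S17 
   S15    S6  S18 
   S16    S3  S16 
   S17    S6  S19 
 * S18    S6  S18 
 * S19    S6  S19 
(> = start, * = accepting)

start=S0 accept=S18,S19 S0-p->S1 S0-q->S2 S1-p->S3 S1-q->S4 S2-p->S1 S2-q->S5 S3-p->S6 S3-q->S7 S4-p->S3 S4-q->S8 S5-p->S1 S5-q->S9 S6-p->S6 S6-q->S10 S7-p->S6 S7-q->S11 S8-p->S3 S8-q->S12 S9-p->S1 S9-q->S13 S10-p->S6 S10-q->S14 S11-p->S6 S11-q->S15 S12-p->S3 S12-q->S16 S13-p->S1 S13-q->S13 S14-p->S6 S14-q->S17 S15-p->S6 S15-q->S18 S16-p->S3 S16-q->S16 S17-p->S6 S17-q->S19 S18-p->S6 S18-q->S18 S19-p->S6 S19-q->S19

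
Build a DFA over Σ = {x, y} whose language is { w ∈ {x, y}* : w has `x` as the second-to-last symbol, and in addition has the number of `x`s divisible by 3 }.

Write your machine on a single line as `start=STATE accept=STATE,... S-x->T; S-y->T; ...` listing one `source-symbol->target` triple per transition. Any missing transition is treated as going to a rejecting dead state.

start=q0; accept=q3,q5; q0-x->q1; q0-y->q0; q1-x->q2; q1-y->q1; q2-x->q3; q2-y->q4; q3-x->q1; q3-y->q5; q4-x->q6; q4-y->q4; q5-x->q1; q5-y->q0; q6-x->q1; q6-y->q5

Build one automaton per condition and run them in lockstep. The first has 7 states tracking the last 2 symbols read; the second has 3 states tracking the count of `x`s modulo 3. A product state is a pair (one from each), accepting exactly when both do. After merging equivalent states the machine shrinks.
With 7 states:
        x   y  
>  q0   q1  q0 
   q1   q2  q1 
   q2   q3  q4 
 * q3   q1  q5 
   q4   q6  q4 
 * q5   q1  q0 
   q6   q1  q5 
(> = start, * = accepting)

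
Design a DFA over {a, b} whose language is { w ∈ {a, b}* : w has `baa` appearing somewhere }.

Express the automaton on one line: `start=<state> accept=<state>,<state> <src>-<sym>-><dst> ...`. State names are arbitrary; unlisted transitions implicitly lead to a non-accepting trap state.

start=q0 accept=q3 q0-a->q0 q0-b->q1 q1-a->q2 q1-b->q1 q2-a->q3 q2-b->q1 q3-a->q3 q3-b->q3

States q0..q2 record the length of the longest prefix of `baa` that matches the current input suffix. Reaching q3 means `baa` has been seen, and we stay there forever. Accept from q3.
        a   b  
>  q0   q0  q1 
   q1   q2  q1 
   q2   q3  q1 
 * q3   q3  q3 
(> = start, * = accepting)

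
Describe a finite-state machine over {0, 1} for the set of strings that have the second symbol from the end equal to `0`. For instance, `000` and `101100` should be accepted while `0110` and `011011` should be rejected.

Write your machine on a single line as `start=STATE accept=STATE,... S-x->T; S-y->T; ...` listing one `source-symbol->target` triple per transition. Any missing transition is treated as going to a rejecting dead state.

start=q0; accept=q3,q4; q0-0->q1; q0-1->q2; q1-0->q3; q1-1->q4; q2-0->q5; q2-1->q6; q3-0->q3; q3-1->q4; q4-0->q5; q4-1->q6; q5-0->q3; q5-1->q4; q6-0->q5; q6-1->q6

A DFA must remember the last 2 symbols (since which symbol is second-to-last isn't known until the input ends). Use one state per possible window of the last ≤2 symbols; accept from those whose window starts with `0`.
        0   1  
>  q0   q1  q2 
   q1   q3  q4 
   q2   q5  q6 
 * q3   q3  q4 
 * q4   q5  q6 
   q5   q3  q4 
   q6   q5  q6 
(> = start, * = accepting)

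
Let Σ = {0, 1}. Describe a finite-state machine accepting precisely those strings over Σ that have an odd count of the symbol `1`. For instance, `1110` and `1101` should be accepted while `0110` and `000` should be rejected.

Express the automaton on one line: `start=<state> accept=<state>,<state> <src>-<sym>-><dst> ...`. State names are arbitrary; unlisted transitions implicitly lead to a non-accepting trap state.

The only thing that matters is how many `1`s have appeared, reduced mod 2. Use one state per residue: A for 0, …, B for 1. Reading `1` moves to the next residue; anything else stays put. B is accepting.
A 2-state machine:
       0  1 
>  A   A  B 
 * B   B  A 
(> = start, * = accepting)

start=A accept=B A-0->A A-1->B B-0->B B-1->A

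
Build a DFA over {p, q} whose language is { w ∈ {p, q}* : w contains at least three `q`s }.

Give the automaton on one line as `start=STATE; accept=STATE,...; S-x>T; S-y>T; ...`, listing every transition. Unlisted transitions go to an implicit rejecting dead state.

Only the number of `q`s matters, and only up to 4. Make a chain A → B → C → D → E advanced by each `q` (with E absorbing); every other symbol self-loops. The accepting set is {D, E}.
       p  q 
>  A   A  B 
   B   B  C 
   C   C  D 
 * D   D  E 
 * E   E  E 
(> = start, * = accepting)

start=A; accept=D,E; A-p>A; A-q>B; B-p>B; B-q>C; C-p>C; C-q>D; D-p>D; D-q>E; E-p>E; E-q>E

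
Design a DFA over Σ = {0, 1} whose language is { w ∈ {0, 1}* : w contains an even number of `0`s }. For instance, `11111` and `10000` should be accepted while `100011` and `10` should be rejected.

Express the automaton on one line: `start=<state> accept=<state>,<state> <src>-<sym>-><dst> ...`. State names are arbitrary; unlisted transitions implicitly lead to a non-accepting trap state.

Keep the running count of `0`s modulo 2: each `0` advances along the cycle q0 → q1 → q0 while other symbols loop. Accept at q0.
2 states suffice.
        0   1  
>* q0   q1  q0 
   q1   q0  q1 
(> = start, * = accepting)

start=q0 accept=q0 q0-0->q1 q0-1->q0 q1-0->q0 q1-1->q1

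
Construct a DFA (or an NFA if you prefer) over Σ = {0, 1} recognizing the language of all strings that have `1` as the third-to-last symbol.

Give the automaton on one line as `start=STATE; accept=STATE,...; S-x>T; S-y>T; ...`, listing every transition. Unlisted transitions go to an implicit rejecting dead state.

start=q0; accept=q11,q12,q13,q14; q0-0>q1; q0-1>q2; q1-0>q3; q1-1>q4; q2-0>q5; q2-1>q6; q3-0>q7; q3-1>q8; q4-0>q9; q4-1>q10; q5-0>q11; q5-1>q12; q6-0>q13; q6-1>q14; q7-0>q7; q7-1>q8; q8-0>q9; q8-1>q10; q9-0>q11; q9-1>q12; q10-0>q13; q10-1>q14; q11-0>q7; q11-1>q8; q12-0>q9; q12-1>q10; q13-0>q11; q13-1>q12; q14-0>q13; q14-1>q14

Because acceptance depends on a position counted from the end, the machine has to buffer the most recent 3 symbols. Make each state the string of the last up-to-3 symbols read; on input `x` shift the window left and append `x`. Accept when the buffered window has length 3 and begins with `1`.
With 15 states:
          0    1  
>  q0     q1   q2 
   q1     q3   q4 
   q2     q5   q6 
   q3     q7   q8 
   q4     q9  q10 
   q5    q11  q12 
   q6    q13  q14 
   q7     q7   q8 
   q8     q9  q10 
   q9    q11  q12 
   q10   q13  q14 
 * q11    q7   q8 
 * q12    q9  q10 
 * q13   q11  q12 
 * q14   q13  q14 
(> = start, * = accepting)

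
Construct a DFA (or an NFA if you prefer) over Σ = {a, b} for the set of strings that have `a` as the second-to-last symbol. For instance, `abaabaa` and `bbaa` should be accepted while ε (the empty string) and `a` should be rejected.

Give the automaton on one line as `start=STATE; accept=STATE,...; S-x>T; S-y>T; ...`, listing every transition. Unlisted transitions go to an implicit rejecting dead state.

A DFA must remember the last 2 symbols (since which symbol is second-to-last isn't known until the input ends). Use one state per possible window of the last ≤2 symbols; accept from those whose window starts with `a`.
7 states suffice.
        a   b  
>  q0   q1  q2 
   q1   q3  q4 
   q2   q5  q6 
 * q3   q3  q4 
 * q4   q5  q6 
   q5   q3  q4 
   q6   q5  q6 
(> = start, * = accepting)

start=q0; accept=q3,q4; q0-a>q1; q0-b>q2; q1-a>q3; q1-b>q4; q2-a>q5; q2-b>q6; q3-a>q3; q3-b>q4; q4-a>q5; q4-b>q6; q5-a>q3; q5-b>q4; q6-a>q5; q6-b>q6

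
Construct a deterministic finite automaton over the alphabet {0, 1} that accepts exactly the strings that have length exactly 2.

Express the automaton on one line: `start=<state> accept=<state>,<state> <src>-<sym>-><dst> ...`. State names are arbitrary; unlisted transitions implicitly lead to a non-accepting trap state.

Count input length up to 3: every symbol moves from q0 toward q3, which means 'more than 2' and absorbs. Accept from {q2}.
        0   1  
>  q0   q1  q1 
   q1   q2  q2 
 * q2   q3  q3 
   q3   q3  q3 
(> = start, * = accepting)

start=q0 accept=q2 q0-0->q1 q0-1->q1 q1-0->q2 q1-1->q2 q2-0->q3 q2-1->q3 q3-0->q3 q3-1->q3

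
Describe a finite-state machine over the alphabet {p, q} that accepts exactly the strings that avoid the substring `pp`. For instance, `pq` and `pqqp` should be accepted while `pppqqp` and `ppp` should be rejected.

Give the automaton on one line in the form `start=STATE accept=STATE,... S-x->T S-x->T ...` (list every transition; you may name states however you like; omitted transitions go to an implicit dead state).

start=A accept=A,B A-p->B A-q->A B-p->C B-q->A C-p->C C-q->C

This is the complement of 'contains `pp`'. Use the same substring-matching states — A through C holding how much of `pp` has just been matched — but flip the accepting set: everything except the trap C accepts.
With 3 states:
       p  q 
>* A   B  A 
 * B   C  A 
   C   C  C 
(> = start, * = accepting)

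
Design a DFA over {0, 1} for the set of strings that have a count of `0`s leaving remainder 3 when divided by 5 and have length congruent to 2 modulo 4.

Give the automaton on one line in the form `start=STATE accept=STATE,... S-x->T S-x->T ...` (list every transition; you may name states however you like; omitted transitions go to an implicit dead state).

Build one automaton per condition and run them in lockstep. The first has 5 states tracking the count of `0`s modulo 5; the second has 4 states tracking the input length modulo 4. A product state is a pair (one from each), accepting exactly when both do.
A 20-state machine:
          0    1  
>  S0     S1   S2 
   S1     S3   S4 
   S2     S4   S5 
   S3     S6   S7 
   S4     S7   S8 
   S5     S8   S9 
   S6    S10  S11 
   S7    S11  S12 
   S8    S12  S13 
   S9    S13   S0 
   S10    S2  S14 
   S11   S14  S15 
   S12   S15  S16 
   S13   S16   S1 
   S14    S5  S17 
   S15   S17  S18 
   S16   S18   S3 
   S17    S9  S19 
 * S18   S19   S6 
   S19    S0  S10 
(> = start, * = accepting)

start=S0 accept=S18 S0-0->S1 S0-1->S2 S1-0->S3 S1-1->S4 S2-0->S4 S2-1->S5 S3-0->S6 S3-1->S7 S4-0->S7 S4-1->S8 S5-0->S8 S5-1->S9 S6-0->S10 S6-1->S11 S7-0->S11 S7-1->S12 S8-0->S12 S8-1->S13 S9-0->S13 S9-1->S0 S10-0->S2 S10-1->S14 S11-0->S14 S11-1->S15 S12-0->S15 S12-1->S16 S13-0->S16 S13-1->S1 S14-0->S5 S14-1->S17 S15-0->S17 S15-1->S18 S16-0->S18 S16-1->S3 S17-0->S9 S17-1->S19 S18-0->S19 S18-1->S6 S19-0->S0 S19-1->S10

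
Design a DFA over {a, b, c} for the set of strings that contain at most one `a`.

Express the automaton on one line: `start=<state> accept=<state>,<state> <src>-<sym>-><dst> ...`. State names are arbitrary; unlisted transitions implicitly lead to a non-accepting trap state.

Only the number of `a`s matters, and only up to 2. Make a chain q0 → q1 → q2 advanced by each `a` (with q2 absorbing); every other symbol self-loops. The accepting set is {q0, q1}.
        a   b   c  
>* q0   q1  q0  q0 
 * q1   q2  q1  q1 
   q2   q2  q2  q2 
(> = start, * = accepting)

start=q0 accept=q0,q1 q0-a->q1 q0-b->q0 q0-c->q0 q1-a->q2 q1-b->q1 q1-c->q1 q2-a->q2 q2-b->q2 q2-c->q2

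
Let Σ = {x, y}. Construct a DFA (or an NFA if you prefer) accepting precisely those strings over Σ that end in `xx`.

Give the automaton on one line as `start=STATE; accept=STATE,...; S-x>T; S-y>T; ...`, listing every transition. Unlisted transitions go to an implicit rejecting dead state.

start=S0; accept=S2; S0-x>S1; S0-y>S0; S1-x>S2; S1-y>S0; S2-x>S2; S2-y>S0

Remember how much of `xx` the current input suffix matches. State S0 means no match yet; S1 means the last symbol is `x`; S2 means the last 2 symbols are `xx`. Only S2 accepts. On a mismatch, fall back to the longest proper suffix that is still a prefix of `xx`.
A 3-state machine:
        x   y  
>  S0   S1  S0 
   S1   S2  S0 
 * S2   S2  S0 
(> = start, * = accepting)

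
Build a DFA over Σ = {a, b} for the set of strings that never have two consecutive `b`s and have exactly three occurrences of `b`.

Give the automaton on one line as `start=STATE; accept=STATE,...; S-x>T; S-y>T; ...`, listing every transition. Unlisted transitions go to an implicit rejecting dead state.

Handle the two conditions separately and then intersect. The first has 3 states tracking partial matches of the forbidden pattern `bb`; the second has 5 states tracking the count of `b`s, saturating at 4. A product state is a pair (one from each), accepting exactly when both do.
12 states suffice.
          a    b  
>  q0     q0   q1 
   q1     q2   q3 
   q2     q2   q4 
   q3     q3   q5 
   q4     q6   q5 
   q5     q5   q7 
   q6     q6   q8 
   q7     q7   q7 
 * q8     q9   q7 
 * q9     q9  q10 
   q10   q11   q7 
   q11   q11  q10 
(> = start, * = accepting)

start=q0; accept=q8,q9; q0-a>q0; q0-b>q1; q1-a>q2; q1-b>q3; q2-a>q2; q2-b>q4; q3-a>q3; q3-b>q5; q4-a>q6; q4-b>q5; q5-a>q5; q5-b>q7; q6-a>q6; q6-b>q8; q7-a>q7; q7-b>q7; q8-a>q9; q8-b>q7; q9-a>q9; q9-b>q10; q10-a>q11; q10-b>q7; q11-a>q11; q11-b>q10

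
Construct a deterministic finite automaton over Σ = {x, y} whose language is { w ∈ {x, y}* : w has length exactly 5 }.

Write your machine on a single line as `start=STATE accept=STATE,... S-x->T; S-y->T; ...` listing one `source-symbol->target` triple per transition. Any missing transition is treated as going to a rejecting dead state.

start=s0; accept=s5; s0-x->s1; s0-y->s1; s1-x->s2; s1-y->s2; s2-x->s3; s2-y->s3; s3-x->s4; s3-y->s4; s4-x->s5; s4-y->s5; s5-x->s6; s5-y->s6; s6-x->s6; s6-y->s6

We only need to distinguish lengths 0, 1, …, 5, and '>5'. Chain s0 → s1 → s2 → s3 → s4 → s5 → s6 on every symbol, with s6 looping. Accepting states: {s5}.
7 states suffice.
        x   y  
>  s0   s1  s1 
   s1   s2  s2 
   s2   s3  s3 
   s3   s4  s4 
   s4   s5  s5 
 * s5   s6  s6 
   s6   s6  s6 
(> = start, * = accepting)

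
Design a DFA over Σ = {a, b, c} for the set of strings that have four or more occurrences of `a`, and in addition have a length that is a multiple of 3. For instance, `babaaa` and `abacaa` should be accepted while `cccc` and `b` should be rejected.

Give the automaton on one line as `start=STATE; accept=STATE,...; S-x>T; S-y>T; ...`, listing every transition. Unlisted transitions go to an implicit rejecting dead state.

start=q0; accept=q14; q0-a>q1; q0-b>q2; q0-c>q2; q1-a>q3; q1-b>q4; q1-c>q4; q2-a>q4; q2-b>q5; q2-c>q5; q3-a>q6; q3-b>q7; q3-c>q7; q4-a>q7; q4-b>q8; q4-c>q8; q5-a>q8; q5-b>q0; q5-c>q0; q6-a>q9; q6-b>q10; q6-c>q10; q7-a>q10; q7-b>q11; q7-c>q11; q8-a>q11; q8-b>q1; q8-c>q1; q9-a>q12; q9-b>q12; q9-c>q12; q10-a>q12; q10-b>q13; q10-c>q13; q11-a>q13; q11-b>q3; q11-c>q3; q12-a>q14; q12-b>q14; q12-c>q14; q13-a>q14; q13-b>q6; q13-c>q6; q14-a>q9; q14-b>q9; q14-c>q9

Handle the two conditions separately and then intersect. One (6 states) tracks the count of `a`s, saturating at 5; the other (3 states) tracks the input length modulo 3. Each combined state is a pair, one component from each; accept when both components accept. Minimizing collapses redundant product states.
With 15 states:
          a    b    c  
>  q0     q1   q2   q2 
   q1     q3   q4   q4 
   q2     q4   q5   q5 
   q3     q6   q7   q7 
   q4     q7   q8   q8 
   q5     q8   q0   q0 
   q6     q9  q10  q10 
   q7    q10  q11  q11 
   q8    q11   q1   q1 
   q9    q12  q12  q12 
   q10   q12  q13  q13 
   q11   q13   q3   q3 
   q12   q14  q14  q14 
   q13   q14   q6   q6 
 * q14    q9   q9   q9 
(> = start, * = accepting)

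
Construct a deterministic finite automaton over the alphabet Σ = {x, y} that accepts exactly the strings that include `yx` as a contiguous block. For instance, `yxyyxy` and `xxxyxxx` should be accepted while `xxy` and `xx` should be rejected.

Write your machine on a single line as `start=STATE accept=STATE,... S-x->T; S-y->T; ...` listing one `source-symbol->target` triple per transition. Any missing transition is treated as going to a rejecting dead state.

States A..B record the length of the longest prefix of `yx` that matches the current input suffix. Reaching C means `yx` has been seen, and we stay there forever. Accept from C.
With 3 states:
       x  y 
>  A   A  B 
   B   C  B 
 * C   C  C 
(> = start, * = accepting)

start=A; accept=C; A-x->A; A-y->B; B-x->C; B-y->B; C-x->C; C-y->C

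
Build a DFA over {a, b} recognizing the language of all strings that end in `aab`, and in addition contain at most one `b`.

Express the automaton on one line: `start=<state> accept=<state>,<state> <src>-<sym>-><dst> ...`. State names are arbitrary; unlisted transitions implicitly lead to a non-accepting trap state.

start=q0 accept=q4 q0-a->q1 q0-b->q2 q1-a->q3 q1-b->q2 q2-a->q2 q2-b->q2 q3-a->q3 q3-b->q4 q4-a->q2 q4-b->q2

Build one automaton per condition and run them in lockstep. The first has 4 states tracking how much of the suffix `aab` has currently been matched; the second has 3 states tracking the count of `b`s, saturating at 2. A product state is a pair (one from each), accepting exactly when both do. Minimizing collapses redundant product states.
A 5-state machine:
        a   b  
>  q0   q1  q2 
   q1   q3  q2 
   q2   q2  q2 
   q3   q3  q4 
 * q4   q2  q2 
(> = start, * = accepting)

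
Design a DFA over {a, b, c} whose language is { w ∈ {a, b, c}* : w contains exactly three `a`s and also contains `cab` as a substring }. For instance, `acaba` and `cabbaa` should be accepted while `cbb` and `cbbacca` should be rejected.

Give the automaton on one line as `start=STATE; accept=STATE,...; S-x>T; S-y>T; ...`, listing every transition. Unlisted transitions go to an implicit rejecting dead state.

Build one automaton per condition and run them in lockstep. The first has 5 states tracking the count of `a`s, saturating at 4; the second has 4 states tracking whether and how much of `cab` has been seen. A product state is a pair (one from each), accepting exactly when both do.
18 states suffice.
          a    b    c  
>  q0     q1   q0   q2 
   q1     q3   q1   q4 
   q2     q5   q0   q2 
   q3     q6   q3   q7 
   q4     q8   q1   q4 
   q5     q3   q9   q4 
   q6    q10   q6  q11 
   q7    q12   q3   q7 
   q8     q6  q13   q7 
   q9    q13   q9   q9 
   q10   q10  q10  q14 
   q11   q15   q6  q11 
   q12   q10  q16  q11 
   q13   q16  q13  q13 
   q14   q15  q10  q14 
   q15   q10  q17  q14 
 * q16   q17  q16  q16 
   q17   q17  q17  q17 
(> = start, * = accepting)

start=q0; accept=q16; q0-a>q1; q0-b>q0; q0-c>q2; q1-a>q3; q1-b>q1; q1-c>q4; q2-a>q5; q2-b>q0; q2-c>q2; q3-a>q6; q3-b>q3; q3-c>q7; q4-a>q8; q4-b>q1; q4-c>q4; q5-a>q3; q5-b>q9; q5-c>q4; q6-a>q10; q6-b>q6; q6-c>q11; q7-a>q12; q7-b>q3; q7-c>q7; q8-a>q6; q8-b>q13; q8-c>q7; q9-a>q13; q9-b>q9; q9-c>q9; q10-a>q10; q10-b>q10; q10-c>q14; q11-a>q15; q11-b>q6; q11-c>q11; q12-a>q10; q12-b>q16; q12-c>q11; q13-a>q16; q13-b>q13; q13-c>q13; q14-a>q15; q14-b>q10; q14-c>q14; q15-a>q10; q15-b>q17; q15-c>q14; q16-a>q17; q16-b>q16; q16-c>q16; q17-a>q17; q17-b>q17; q17-c>q17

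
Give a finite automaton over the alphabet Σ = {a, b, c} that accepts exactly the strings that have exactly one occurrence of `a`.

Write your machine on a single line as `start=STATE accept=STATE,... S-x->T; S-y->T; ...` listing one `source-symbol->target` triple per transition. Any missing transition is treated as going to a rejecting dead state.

Count `a`s, saturating at 2: state s0 means no `a` yet, s1 means one `a` seen, s2 means more than one. Each `a` increments (capped at s2); other symbols loop. Accept from {s1}.
A 3-state machine:
        a   b   c  
>  s0   s1  s0  s0 
 * s1   s2  s1  s1 
   s2   s2  s2  s2 
(> = start, * = accepting)

start=s0; accept=s1; s0-a->s1; s0-b->s0; s0-c->s0; s1-a->s2; s1-b->s1; s1-c->s1; s2-a->s2; s2-b->s2; s2-c->s2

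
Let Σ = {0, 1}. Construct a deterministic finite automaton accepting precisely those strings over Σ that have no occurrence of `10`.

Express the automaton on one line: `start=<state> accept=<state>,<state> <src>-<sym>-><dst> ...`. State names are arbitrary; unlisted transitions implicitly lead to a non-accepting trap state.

start=S0 accept=S0,S1 S0-0->S0 S0-1->S1 S1-0->S2 S1-1->S1 S2-0->S2 S2-1->S2

Track partial matches of the forbidden pattern `10`. State S2 is a dead state reached once `10` has occurred; every other state accepts. S0 means no part of `10` is currently matched.
3 states suffice.
        0   1  
>* S0   S0  S1 
 * S1   S2  S1 
   S2   S2  S2 
(> = start, * = accepting)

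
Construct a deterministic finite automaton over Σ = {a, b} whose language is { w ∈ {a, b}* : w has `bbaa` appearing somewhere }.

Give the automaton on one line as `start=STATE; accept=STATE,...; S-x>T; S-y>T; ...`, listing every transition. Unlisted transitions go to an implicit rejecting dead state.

Track how much of `bbaa` has been matched so far: state q0 is no progress, q4 is the absorbing accept state reached once `bbaa` has occurred. Intermediate states record partial matches; on a mismatch, fall back to the longest reusable overlap.
5 states suffice.
        a   b  
>  q0   q0  q1 
   q1   q0  q2 
   q2   q3  q2 
   q3   q4  q1 
 * q4   q4  q4 
(> = start, * = accepting)

start=q0; accept=q4; q0-a>q0; q0-b>q1; q1-a>q0; q1-b>q2; q2-a>q3; q2-b>q2; q3-a>q4; q3-b>q1; q4-a>q4; q4-b>q4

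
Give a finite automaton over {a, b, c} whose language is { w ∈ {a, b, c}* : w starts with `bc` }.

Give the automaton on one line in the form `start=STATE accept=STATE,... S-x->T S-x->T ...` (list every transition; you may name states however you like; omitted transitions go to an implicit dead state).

start=S0 accept=S2 S0-a->S3 S0-b->S1 S0-c->S3 S1-a->S3 S1-b->S3 S1-c->S2 S2-a->S2 S2-b->S2 S2-c->S2 S3-a->S3 S3-b->S3 S3-c->S3

Check the first 2 symbols one by one: S0 through S1 record how many have matched `bc` so far; any wrong symbol goes to the dead state S3. After all 2 match we enter the accepting sink S2.
4 states suffice.
        a   b   c  
>  S0   S3  S1  S3 
   S1   S3  S3  S2 
 * S2   S2  S2  S2 
   S3   S3  S3  S3 
(> = start, * = accepting)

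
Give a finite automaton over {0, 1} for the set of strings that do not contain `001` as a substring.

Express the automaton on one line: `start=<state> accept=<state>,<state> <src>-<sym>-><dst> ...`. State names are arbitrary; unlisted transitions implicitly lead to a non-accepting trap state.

Track partial matches of the forbidden pattern `001`. State q3 is a dead state reached once `001` has occurred; every other state accepts. q0 means no part of `001` is currently matched.
4 states suffice.
        0   1  
>* q0   q1  q0 
 * q1   q2  q0 
 * q2   q2  q3 
   q3   q3  q3 
(> = start, * = accepting)

start=q0 accept=q0,q1,q2 q0-0->q1 q0-1->q0 q1-0->q2 q1-1->q0 q2-0->q2 q2-1->q3 q3-0->q3 q3-1->q3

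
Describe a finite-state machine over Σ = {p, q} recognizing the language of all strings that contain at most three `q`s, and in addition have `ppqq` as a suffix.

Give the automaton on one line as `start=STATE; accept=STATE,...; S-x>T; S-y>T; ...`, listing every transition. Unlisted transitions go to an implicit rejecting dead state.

start=s0; accept=s8; s0-p>s1; s0-q>s2; s1-p>s3; s1-q>s2; s2-p>s4; s2-q>s5; s3-p>s3; s3-q>s6; s4-p>s7; s4-q>s5; s5-p>s5; s5-q>s5; s6-p>s4; s6-q>s8; s7-p>s7; s7-q>s9; s8-p>s5; s8-q>s5; s9-p>s5; s9-q>s8

Handle the two conditions separately and then intersect. One (5 states) tracks the count of `q`s, saturating at 4; the other (5 states) tracks how much of the suffix `ppqq` has currently been matched. Each combined state is a pair, one component from each; accept when both components accept. Minimizing collapses redundant product states.
A 10-state machine:
        p   q  
>  s0   s1  s2 
   s1   s3  s2 
   s2   s4  s5 
   s3   s3  s6 
   s4   s7  s5 
   s5   s5  s5 
   s6   s4  s8 
   s7   s7  s9 
 * s8   s5  s5 
   s9   s5  s8 
(> = start, * = accepting)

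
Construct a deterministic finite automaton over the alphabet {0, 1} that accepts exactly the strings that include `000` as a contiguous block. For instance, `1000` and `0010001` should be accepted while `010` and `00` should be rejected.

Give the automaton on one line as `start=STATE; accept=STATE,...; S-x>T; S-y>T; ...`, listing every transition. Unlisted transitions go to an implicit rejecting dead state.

start=q0; accept=q3; q0-0>q1; q0-1>q0; q1-0>q2; q1-1>q0; q2-0>q3; q2-1>q0; q3-0>q3; q3-1>q3

States q0..q2 record the length of the longest prefix of `000` that matches the current input suffix. Reaching q3 means `000` has been seen, and we stay there forever. Accept from q3.
With 4 states:
        0   1  
>  q0   q1  q0 
   q1   q2  q0 
   q2   q3  q0 
 * q3   q3  q3 
(> = start, * = accepting)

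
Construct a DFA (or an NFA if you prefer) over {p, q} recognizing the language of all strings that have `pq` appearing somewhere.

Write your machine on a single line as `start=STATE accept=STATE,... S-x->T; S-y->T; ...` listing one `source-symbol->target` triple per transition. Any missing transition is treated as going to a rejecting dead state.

States A..B record the length of the longest prefix of `pq` that matches the current input suffix. Reaching C means `pq` has been seen, and we stay there forever. Accept from C.
3 states suffice.
       p  q 
>  A   B  A 
   B   B  C 
 * C   C  C 
(> = start, * = accepting)

start=A; accept=C; A-p->B; A-q->A; B-p->B; B-q->C; C-p->C; C-q->C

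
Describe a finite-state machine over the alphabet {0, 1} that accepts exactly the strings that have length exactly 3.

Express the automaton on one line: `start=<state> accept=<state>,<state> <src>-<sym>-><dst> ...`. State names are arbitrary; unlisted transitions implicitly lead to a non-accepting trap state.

start=S0 accept=S3 S0-0->S1 S0-1->S1 S1-0->S2 S1-1->S2 S2-0->S3 S2-1->S3 S3-0->S4 S3-1->S4 S4-0->S4 S4-1->S4

We only need to distinguish lengths 0, 1, …, 3, and '>3'. Chain S0 → S1 → S2 → S3 → S4 on every symbol, with S4 looping. Accepting states: {S3}.
With 5 states:
        0   1  
>  S0   S1  S1 
   S1   S2  S2 
   S2   S3  S3 
 * S3   S4  S4 
   S4   S4  S4 
(> = start, * = accepting)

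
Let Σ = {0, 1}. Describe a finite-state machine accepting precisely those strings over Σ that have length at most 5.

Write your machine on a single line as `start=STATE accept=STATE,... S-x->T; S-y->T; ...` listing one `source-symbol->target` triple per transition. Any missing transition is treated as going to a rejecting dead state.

start=A; accept=A,B,C,D,E,F; A-0->B; A-1->B; B-0->C; B-1->C; C-0->D; C-1->D; D-0->E; D-1->E; E-0->F; E-1->F; F-0->G; F-1->G; G-0->G; G-1->G

Count input length up to 6: every symbol moves from A toward G, which means 'more than 5' and absorbs. Accept from {A, B, C, D, E, F}.
       0  1 
>* A   B  B 
 * B   C  C 
 * C   D  D 
 * D   E  E 
 * E   F  F 
 * F   G  G 
   G   G  G 
(> = start, * = accepting)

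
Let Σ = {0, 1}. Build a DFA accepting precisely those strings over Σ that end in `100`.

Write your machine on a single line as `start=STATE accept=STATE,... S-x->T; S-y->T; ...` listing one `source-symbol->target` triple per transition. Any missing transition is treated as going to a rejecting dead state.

Let each state record the length of the longest suffix of the input read so far that is also a prefix of `100`. q1 means the last symbol is `1`; q2 means the last 2 symbols are `10`; q3 means the last 3 symbols are `100`. Accept only at q3, where the string currently ends in `100`.
4 states suffice.
        0   1  
>  q0   q0  q1 
   q1   q2  q1 
   q2   q3  q1 
 * q3   q0  q1 
(> = start, * = accepting)

start=q0; accept=q3; q0-0->q0; q0-1->q1; q1-0->q2; q1-1->q1; q2-0->q3; q2-1->q1; q3-0->q0; q3-1->q1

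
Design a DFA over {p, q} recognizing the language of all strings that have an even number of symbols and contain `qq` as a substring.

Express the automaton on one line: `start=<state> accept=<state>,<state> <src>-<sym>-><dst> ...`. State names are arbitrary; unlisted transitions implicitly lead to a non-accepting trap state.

Build one automaton per condition and run them in lockstep. One (2 states) tracks the input length modulo 2; the other (3 states) tracks whether and how much of `qq` has been seen. Each combined state is a pair, one component from each; accept when both components accept.
        p   q  
>  s0   s1  s2 
   s1   s0  s3 
   s2   s0  s4 
   s3   s1  s5 
 * s4   s5  s5 
   s5   s4  s4 
(> = start, * = accepting)

start=s0 accept=s4 s0-p->s1 s0-q->s2 s1-p->s0 s1-q->s3 s2-p->s0 s2-q->s4 s3-p->s1 s3-q->s5 s4-p->s5 s4-q->s5 s5-p->s4 s5-q->s4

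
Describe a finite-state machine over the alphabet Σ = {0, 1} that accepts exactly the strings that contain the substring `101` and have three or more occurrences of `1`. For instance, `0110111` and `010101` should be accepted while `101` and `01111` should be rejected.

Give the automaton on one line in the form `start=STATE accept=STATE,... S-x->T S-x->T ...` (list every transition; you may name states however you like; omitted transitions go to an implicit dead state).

Build one automaton per condition and run them in lockstep. The first has 4 states tracking whether and how much of `101` has been seen; the second has 5 states tracking the count of `1`s, saturating at 4. A product state is a pair (one from each), accepting exactly when both do. Minimizing collapses redundant product states.
8 states suffice.
        0   1  
>  s0   s0  s1 
   s1   s2  s3 
   s2   s4  s5 
   s3   s6  s3 
   s4   s4  s3 
   s5   s5  s7 
   s6   s4  s7 
 * s7   s7  s7 
(> = start, * = accepting)

start=s0 accept=s7 s0-0->s0 s0-1->s1 s1-0->s2 s1-1->s3 s2-0->s4 s2-1->s5 s3-0->s6 s3-1->s3 s4-0->s4 s4-1->s3 s5-0->s5 s5-1->s7 s6-0->s4 s6-1->s7 s7-0->s7 s7-1->s7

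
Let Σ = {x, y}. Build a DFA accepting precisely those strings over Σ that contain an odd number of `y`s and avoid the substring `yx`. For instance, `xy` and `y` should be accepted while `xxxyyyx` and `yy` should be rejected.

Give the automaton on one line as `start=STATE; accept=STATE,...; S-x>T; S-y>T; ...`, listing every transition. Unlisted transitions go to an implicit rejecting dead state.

start=q0; accept=q1; q0-x>q0; q0-y>q1; q1-x>q2; q1-y>q3; q2-x>q2; q2-y>q4; q3-x>q4; q3-y>q1; q4-x>q4; q4-y>q2

Handle the two conditions separately and then intersect. The first has 2 states tracking the count of `y`s modulo 2; the second has 3 states tracking partial matches of the forbidden pattern `yx`. A product state is a pair (one from each), accepting exactly when both do.
        x   y  
>  q0   q0  q1 
 * q1   q2  q3 
   q2   q2  q4 
   q3   q4  q1 
   q4   q4  q2 
(> = start, * = accepting)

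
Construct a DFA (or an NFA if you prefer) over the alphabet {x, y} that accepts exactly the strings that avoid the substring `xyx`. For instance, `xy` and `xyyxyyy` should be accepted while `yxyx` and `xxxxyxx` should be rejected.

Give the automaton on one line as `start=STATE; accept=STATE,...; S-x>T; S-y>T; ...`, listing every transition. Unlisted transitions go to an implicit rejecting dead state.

start=q0; accept=q0,q1,q2; q0-x>q1; q0-y>q0; q1-x>q1; q1-y>q2; q2-x>q3; q2-y>q0; q3-x>q3; q3-y>q3

This is the complement of 'contains `xyx`'. Use the same substring-matching states — q0 through q3 holding how much of `xyx` has just been matched — but flip the accepting set: everything except the trap q3 accepts.
With 4 states:
        x   y  
>* q0   q1  q0 
 * q1   q1  q2 
 * q2   q3  q0 
   q3   q3  q3 
(> = start, * = accepting)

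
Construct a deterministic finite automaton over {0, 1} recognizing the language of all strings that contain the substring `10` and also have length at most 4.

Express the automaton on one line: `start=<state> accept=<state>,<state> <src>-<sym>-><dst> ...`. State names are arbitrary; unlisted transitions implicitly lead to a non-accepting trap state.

Build one automaton per condition and run them in lockstep. The first has 3 states tracking whether and how much of `10` has been seen; the second has 6 states tracking the input length, saturating at 5. A product state is a pair (one from each), accepting exactly when both do. Equivalent product states are then merged.
        0   1  
>  s0   s1  s2 
   s1   s3  s4 
   s2   s5  s4 
   s3   s6  s7 
   s4   s8  s7 
 * s5   s8  s8 
   s6   s6  s6 
   s7   s9  s6 
 * s8   s9  s9 
 * s9   s6  s6 
(> = start, * = accepting)

start=s0 accept=s5,s8,s9 s0-0->s1 s0-1->s2 s1-0->s3 s1-1->s4 s2-0->s5 s2-1->s4 s3-0->s6 s3-1->s7 s4-0->s8 s4-1->s7 s5-0->s8 s5-1->s8 s6-0->s6 s6-1->s6 s7-0->s9 s7-1->s6 s8-0->s9 s8-1->s9 s9-0->s6 s9-1->s6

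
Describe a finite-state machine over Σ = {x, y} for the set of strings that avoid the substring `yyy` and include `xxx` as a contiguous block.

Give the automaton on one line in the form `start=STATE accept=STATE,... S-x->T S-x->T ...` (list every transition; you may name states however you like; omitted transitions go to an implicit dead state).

Run two small machines in parallel and take their product. One (4 states) tracks partial matches of the forbidden pattern `yyy`; the other (4 states) tracks whether and how much of `xxx` has been seen. Each combined state is a pair, one component from each; accept when both components accept.
       x  y 
>  A   B  C 
   B   D  C 
   C   B  E 
   D   F  C 
   E   B  G 
 * F   F  H 
   G   I  G 
 * H   F  J 
   I   K  G 
 * J   F  L 
   K   L  G 
   L   L  L 
(> = start, * = accepting)

start=A accept=F,H,J A-x->B A-y->C B-x->D B-y->C C-x->B C-y->E D-x->F D-y->C E-x->B E-y->G F-x->F F-y->H G-x->I G-y->G H-x->F H-y->J I-x->K I-y->G J-x->F J-y->L K-x->L K-y->G L-x->L L-y->L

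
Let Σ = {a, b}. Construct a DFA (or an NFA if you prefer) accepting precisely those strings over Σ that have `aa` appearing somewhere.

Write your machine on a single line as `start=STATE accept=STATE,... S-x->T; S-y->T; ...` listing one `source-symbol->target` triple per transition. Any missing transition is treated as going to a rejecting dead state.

start=q0; accept=q2; q0-a->q1; q0-b->q0; q1-a->q2; q1-b->q0; q2-a->q2; q2-b->q2

States q0..q1 record the length of the longest prefix of `aa` that matches the current input suffix. Reaching q2 means `aa` has been seen, and we stay there forever. Accept from q2.
With 3 states:
        a   b  
>  q0   q1  q0 
   q1   q2  q0 
 * q2   q2  q2 
(> = start, * = accepting)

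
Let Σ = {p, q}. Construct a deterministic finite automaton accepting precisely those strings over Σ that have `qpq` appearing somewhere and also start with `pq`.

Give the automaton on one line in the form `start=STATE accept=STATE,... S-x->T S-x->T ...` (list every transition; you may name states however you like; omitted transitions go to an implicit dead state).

Handle the two conditions separately and then intersect. The first has 4 states tracking whether and how much of `qpq` has been seen; the second has 4 states tracking whether the input so far still matches the prefix `pq`. A product state is a pair (one from each), accepting exactly when both do. Equivalent product states are then merged.
With 7 states:
        p   q  
>  S0   S1  S2 
   S1   S2  S3 
   S2   S2  S2 
   S3   S4  S3 
   S4   S5  S6 
   S5   S5  S3 
 * S6   S6  S6 
(> = start, * = accepting)

start=S0 accept=S6 S0-p->S1 S0-q->S2 S1-p->S2 S1-q->S3 S2-p->S2 S2-q->S2 S3-p->S4 S3-q->S3 S4-p->S5 S4-q->S6 S5-p->S5 S5-q->S3 S6-p->S6 S6-q->S6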